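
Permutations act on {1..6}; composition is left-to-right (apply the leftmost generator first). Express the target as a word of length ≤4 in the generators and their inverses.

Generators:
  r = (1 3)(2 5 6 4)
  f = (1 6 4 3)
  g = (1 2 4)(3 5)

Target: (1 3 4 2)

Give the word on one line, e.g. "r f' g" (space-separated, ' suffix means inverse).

r' f r

  after r': (1 3)(2 4 6 5)
  after f: (2 3 6 5)
  after r: (1 3 4 2)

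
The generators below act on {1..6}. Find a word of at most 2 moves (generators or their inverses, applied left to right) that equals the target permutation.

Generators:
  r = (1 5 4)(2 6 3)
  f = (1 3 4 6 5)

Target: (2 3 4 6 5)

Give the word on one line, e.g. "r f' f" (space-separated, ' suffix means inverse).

f' r'

  after f': (1 5 6 4 3)
  after r': (2 3 4 6 5)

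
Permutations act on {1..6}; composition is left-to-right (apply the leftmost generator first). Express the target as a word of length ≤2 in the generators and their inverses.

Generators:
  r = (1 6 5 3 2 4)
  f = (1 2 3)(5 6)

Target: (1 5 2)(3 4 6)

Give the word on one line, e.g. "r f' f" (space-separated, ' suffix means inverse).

  after r: (1 6 5 3 2 4)
  after r: (1 5 2)(3 4 6)

r r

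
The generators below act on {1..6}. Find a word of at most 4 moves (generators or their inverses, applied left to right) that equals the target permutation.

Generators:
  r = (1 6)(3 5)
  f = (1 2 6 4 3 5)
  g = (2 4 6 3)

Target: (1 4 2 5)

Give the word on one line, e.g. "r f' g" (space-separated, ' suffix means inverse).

r' g' r

  after r': (1 6)(3 5)
  after g': (1 4 2 3 5 6)
  after r: (1 4 2 5)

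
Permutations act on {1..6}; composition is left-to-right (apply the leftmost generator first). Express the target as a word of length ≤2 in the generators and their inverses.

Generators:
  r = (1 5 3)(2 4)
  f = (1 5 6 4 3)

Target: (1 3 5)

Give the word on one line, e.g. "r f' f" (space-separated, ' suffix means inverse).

  after r: (1 5 3)(2 4)
  after r: (1 3 5)

r r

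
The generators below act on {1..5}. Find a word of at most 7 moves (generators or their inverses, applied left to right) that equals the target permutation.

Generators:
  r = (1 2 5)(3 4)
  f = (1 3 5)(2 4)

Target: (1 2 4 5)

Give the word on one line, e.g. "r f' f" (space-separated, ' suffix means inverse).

f' f' f' r' r'

  after f': (1 5 3)(2 4)
  after f': (1 3 5)
  after f': (2 4)
  after r': (1 5 2 3 4)
  after r': (1 2 4 5)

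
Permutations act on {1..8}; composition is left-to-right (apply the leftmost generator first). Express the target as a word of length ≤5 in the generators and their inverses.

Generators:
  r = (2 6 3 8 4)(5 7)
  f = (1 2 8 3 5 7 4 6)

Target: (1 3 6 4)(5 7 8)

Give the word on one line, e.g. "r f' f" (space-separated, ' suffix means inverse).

  after r: (2 6 3 8 4)(5 7)
  after f': (1 6 8 7 3 2 4)
  after r: (1 3 6 4)(5 7 8)

r f' r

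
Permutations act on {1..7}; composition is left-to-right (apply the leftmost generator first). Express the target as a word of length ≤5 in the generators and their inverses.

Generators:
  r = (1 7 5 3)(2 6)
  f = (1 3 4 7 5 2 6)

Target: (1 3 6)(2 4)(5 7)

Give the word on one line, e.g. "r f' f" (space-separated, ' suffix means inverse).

f' r' r' f f

  after f': (1 6 2 5 7 4 3)
  after r': (1 2 7 4 5)
  after r': (1 6 2)(3 5)(4 7)
  after f: (2 3)(4 5)
  after f: (1 3 6)(2 4)(5 7)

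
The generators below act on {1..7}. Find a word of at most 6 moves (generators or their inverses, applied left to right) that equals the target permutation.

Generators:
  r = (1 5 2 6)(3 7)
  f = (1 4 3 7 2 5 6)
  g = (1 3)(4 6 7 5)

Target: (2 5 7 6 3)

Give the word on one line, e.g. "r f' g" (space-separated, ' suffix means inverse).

g' r' f r r

  after g': (1 3)(4 5 7 6)
  after r': (1 7 2 5 3 6 4)
  after f: (1 2 6 3)(5 7)
  after r: (1 6 7 2)(3 5)
  after r: (2 5 7 6 3)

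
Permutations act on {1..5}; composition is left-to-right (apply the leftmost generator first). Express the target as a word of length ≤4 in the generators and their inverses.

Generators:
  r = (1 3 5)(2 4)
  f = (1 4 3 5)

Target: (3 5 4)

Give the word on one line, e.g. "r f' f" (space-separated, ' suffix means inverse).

f' f' r r

  after f': (1 5 3 4)
  after f': (1 3)(4 5)
  after r: (1 5 2 4)
  after r: (3 5 4)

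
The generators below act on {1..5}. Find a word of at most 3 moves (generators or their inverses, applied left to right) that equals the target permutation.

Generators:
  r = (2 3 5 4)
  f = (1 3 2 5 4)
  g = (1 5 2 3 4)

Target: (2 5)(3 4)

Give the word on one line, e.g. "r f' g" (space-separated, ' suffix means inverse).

r r

  after r: (2 3 5 4)
  after r: (2 5)(3 4)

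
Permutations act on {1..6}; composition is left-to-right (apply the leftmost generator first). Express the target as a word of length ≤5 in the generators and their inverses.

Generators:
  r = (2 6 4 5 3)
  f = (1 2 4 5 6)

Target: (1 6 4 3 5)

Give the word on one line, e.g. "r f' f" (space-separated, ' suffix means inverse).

  after r: (2 6 4 5 3)
  after r: (2 4 3 6 5)
  after f': (1 6 4 3 5)

r r f'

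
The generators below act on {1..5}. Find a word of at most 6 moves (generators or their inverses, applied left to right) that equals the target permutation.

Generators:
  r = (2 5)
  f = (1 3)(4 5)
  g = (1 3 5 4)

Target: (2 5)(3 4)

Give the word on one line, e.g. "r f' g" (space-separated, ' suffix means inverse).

  after r': (2 5)
  after f: (1 3)(2 4 5)
  after g': (2 5)(3 4)
  after r: (3 4)
  after r: (2 5)(3 4)

r' f g' r r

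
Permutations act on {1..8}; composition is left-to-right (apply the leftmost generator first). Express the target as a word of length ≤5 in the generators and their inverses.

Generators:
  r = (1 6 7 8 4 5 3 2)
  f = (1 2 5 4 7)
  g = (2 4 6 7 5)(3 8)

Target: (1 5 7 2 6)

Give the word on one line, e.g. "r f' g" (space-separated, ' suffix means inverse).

  after g: (2 4 6 7 5)(3 8)
  after f: (1 2 7 4 6)(3 8)
  after g': (1 5 7 2 6)

g f g'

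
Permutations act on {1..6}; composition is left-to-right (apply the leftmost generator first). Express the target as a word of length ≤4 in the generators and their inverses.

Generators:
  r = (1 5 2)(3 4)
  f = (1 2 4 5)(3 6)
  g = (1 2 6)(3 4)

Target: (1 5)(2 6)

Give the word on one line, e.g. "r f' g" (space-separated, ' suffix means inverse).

g r'

  after g: (1 2 6)(3 4)
  after r': (1 5)(2 6)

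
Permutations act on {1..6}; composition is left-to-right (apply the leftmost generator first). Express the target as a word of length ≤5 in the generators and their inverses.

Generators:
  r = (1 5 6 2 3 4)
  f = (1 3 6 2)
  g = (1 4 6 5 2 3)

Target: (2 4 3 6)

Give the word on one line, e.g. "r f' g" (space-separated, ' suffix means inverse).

r f g' f' f'

  after r: (1 5 6 2 3 4)
  after f: (1 5 2 6)(3 4)
  after g': (1 6 3)(2 4)
  after f': (1 3 2 4 6)
  after f': (2 4 3 6)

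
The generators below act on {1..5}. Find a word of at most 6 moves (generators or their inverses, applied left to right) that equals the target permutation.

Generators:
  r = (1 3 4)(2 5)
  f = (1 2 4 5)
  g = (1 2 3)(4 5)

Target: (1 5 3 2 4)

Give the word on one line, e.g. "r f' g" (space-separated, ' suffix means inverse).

  after r: (1 3 4)(2 5)
  after g': (1 2 4 3 5)
  after f: (1 4 3)(2 5)
  after g: (1 5 3 2 4)

r g' f g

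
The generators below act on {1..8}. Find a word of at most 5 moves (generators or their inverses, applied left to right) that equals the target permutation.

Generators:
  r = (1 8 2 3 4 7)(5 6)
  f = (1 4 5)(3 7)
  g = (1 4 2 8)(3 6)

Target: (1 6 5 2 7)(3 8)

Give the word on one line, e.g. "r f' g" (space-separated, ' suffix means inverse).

g' g' f r g'

  after g': (1 8 2 4)(3 6)
  after g': (1 2)(4 8)
  after f: (1 2 4 8 5)(3 7)
  after r: (1 3)(2 7 4)(5 8 6)
  after g': (1 6 5 2 7)(3 8)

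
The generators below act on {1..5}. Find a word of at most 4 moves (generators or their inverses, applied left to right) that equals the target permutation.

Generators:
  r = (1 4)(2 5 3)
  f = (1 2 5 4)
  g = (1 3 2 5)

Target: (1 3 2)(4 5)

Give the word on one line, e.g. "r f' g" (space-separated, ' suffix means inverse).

f r' f'

  after f: (1 2 5 4)
  after r': (1 3 5)
  after f': (1 3 2)(4 5)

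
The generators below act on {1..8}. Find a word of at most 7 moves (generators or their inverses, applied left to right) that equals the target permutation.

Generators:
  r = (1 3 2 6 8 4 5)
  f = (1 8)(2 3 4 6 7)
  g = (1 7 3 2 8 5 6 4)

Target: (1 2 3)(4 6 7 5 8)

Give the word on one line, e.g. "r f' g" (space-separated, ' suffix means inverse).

r' f g' r' r'

  after r': (1 5 4 8 6 2 3)
  after f: (1 5 6 3 8 7 2 4)
  after g': (1 8)(2 6 7 3)
  after r': (1 6 7)(4 8 5)
  after r': (1 2 3)(4 6 7 5 8)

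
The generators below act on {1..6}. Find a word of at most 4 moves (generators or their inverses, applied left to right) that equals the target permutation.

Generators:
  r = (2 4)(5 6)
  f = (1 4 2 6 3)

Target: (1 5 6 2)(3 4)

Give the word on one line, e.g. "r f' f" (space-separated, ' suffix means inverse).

f' f' r

  after f': (1 3 6 2 4)
  after f': (1 6 4 3 2)
  after r: (1 5 6 2)(3 4)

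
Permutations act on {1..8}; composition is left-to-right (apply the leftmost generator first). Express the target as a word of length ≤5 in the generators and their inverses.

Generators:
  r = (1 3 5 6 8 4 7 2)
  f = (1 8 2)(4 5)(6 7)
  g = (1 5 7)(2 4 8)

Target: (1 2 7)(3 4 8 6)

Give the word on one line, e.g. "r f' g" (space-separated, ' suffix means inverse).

f g r f'

  after f: (1 8 2)(4 5)(6 7)
  after g: (1 2 5 8 4 7 6)
  after r: (2 6 3 5 4)(7 8)
  after f': (1 2 7)(3 4 8 6)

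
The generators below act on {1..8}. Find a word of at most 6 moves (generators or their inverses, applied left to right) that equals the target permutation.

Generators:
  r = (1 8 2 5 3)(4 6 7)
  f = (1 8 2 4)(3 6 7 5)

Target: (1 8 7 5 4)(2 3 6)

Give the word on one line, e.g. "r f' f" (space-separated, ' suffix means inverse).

f' f' f' r f'

  after f': (1 4 2 8)(3 5 7 6)
  after f': (1 2)(3 7)(4 8)(5 6)
  after f': (1 8 2 4)(3 6 7 5)
  after r: (1 2 6 4 8 5)(3 7)
  after f': (1 8 7 5 4)(2 3 6)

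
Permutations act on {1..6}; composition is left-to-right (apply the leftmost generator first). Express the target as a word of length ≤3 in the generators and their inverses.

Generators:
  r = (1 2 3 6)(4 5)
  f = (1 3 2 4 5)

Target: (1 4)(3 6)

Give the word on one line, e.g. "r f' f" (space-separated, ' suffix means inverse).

  after f': (1 5 4 2 3)
  after r': (1 4)(3 6)

f' r'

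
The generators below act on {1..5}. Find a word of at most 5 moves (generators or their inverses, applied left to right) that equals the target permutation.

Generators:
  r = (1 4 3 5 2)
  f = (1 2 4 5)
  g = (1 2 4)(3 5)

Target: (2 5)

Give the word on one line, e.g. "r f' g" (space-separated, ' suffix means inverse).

  after g': (1 4 2)(3 5)
  after f': (1 2 5 3 4)
  after g: (1 4 2 3)
  after f': (1 2 3 5 4)
  after g': (2 5)

g' f' g f' g'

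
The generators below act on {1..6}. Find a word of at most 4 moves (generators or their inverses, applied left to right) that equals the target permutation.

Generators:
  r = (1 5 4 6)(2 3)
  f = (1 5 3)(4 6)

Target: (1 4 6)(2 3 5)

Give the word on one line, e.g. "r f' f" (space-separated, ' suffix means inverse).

  after f': (1 3 5)(4 6)
  after f': (1 5 3)
  after r: (1 4 6)(2 3 5)

f' f' r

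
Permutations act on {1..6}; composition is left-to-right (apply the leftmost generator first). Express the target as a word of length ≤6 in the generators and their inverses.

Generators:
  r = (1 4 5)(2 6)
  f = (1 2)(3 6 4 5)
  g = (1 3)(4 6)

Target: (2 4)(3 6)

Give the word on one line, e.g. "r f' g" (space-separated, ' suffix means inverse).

  after r: (1 4 5)(2 6)
  after g': (1 6 2 4 5 3)
  after r: (1 2 5 3 4)
  after f': (2 4)(3 6)

r g' r f'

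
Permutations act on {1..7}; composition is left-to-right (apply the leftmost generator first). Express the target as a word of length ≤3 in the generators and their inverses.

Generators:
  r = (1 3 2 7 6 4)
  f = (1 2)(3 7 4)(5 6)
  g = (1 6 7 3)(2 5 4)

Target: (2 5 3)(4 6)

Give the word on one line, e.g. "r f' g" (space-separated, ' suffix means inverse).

g r r

  after g: (1 6 7 3)(2 5 4)
  after r: (1 4 7 2 5)
  after r: (2 5 3)(4 6)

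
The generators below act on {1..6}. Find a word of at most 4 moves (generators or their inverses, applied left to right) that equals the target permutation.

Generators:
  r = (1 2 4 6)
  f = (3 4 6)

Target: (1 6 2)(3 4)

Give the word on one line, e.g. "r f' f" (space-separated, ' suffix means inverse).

  after f': (3 6 4)
  after r': (1 6 2)(3 4)

f' r'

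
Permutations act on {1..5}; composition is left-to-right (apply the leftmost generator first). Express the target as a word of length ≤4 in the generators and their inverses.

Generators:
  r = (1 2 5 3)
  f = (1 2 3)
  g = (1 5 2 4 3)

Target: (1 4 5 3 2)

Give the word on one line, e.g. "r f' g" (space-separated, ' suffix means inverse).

  after g': (1 3 4 2 5)
  after g': (1 4 5 3 2)

g' g'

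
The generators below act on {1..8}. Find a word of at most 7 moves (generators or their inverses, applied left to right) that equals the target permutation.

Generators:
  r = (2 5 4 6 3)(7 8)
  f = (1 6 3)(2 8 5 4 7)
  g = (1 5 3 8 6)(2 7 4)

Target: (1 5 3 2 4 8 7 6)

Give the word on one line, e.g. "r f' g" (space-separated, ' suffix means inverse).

r' g' f' f' g'

  after r': (2 3 6 4 5)(7 8)
  after g': (1 6 7 3 8 2 5 4)
  after f': (2 8 7 6 4 3)
  after f': (1 3 7)(4 6 5 8)
  after g': (1 5 3 2 4 8 7 6)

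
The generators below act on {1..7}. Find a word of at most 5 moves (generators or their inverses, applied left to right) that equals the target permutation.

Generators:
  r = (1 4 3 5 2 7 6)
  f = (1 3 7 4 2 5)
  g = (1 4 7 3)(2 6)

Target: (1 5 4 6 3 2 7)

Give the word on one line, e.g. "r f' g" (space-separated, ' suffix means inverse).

  after f': (1 5 2 4 7 3)
  after r: (1 2 3 4 6)(5 7)
  after f: (1 5 4 6 3 2 7)

f' r f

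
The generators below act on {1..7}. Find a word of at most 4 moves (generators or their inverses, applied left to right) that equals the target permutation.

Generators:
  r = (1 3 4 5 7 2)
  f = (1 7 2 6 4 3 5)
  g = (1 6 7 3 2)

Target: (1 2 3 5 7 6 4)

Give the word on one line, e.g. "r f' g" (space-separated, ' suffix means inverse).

  after f: (1 7 2 6 4 3 5)
  after g: (1 3 5 6 4 2 7)
  after g: (1 2 3 5 7 6 4)

f g g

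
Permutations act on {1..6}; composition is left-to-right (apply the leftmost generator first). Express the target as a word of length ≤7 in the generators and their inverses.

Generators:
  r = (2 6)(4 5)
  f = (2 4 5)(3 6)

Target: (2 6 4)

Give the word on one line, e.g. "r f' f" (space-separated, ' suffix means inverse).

  after r': (2 6)(4 5)
  after f': (2 3 6 5)
  after r: (2 3)(4 5 6)
  after r: (2 3 6 5)
  after f': (2 6 4)

r' f' r r f'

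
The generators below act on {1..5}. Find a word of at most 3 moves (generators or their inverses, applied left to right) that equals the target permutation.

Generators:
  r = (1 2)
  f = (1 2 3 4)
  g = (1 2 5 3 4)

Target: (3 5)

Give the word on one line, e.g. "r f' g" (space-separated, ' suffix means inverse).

g' f

  after g': (1 4 3 5 2)
  after f: (3 5)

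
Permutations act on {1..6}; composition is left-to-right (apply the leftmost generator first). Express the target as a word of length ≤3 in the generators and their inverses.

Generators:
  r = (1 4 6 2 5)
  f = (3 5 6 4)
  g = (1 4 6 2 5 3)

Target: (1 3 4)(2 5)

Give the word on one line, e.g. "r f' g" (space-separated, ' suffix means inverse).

r' f'

  after r': (1 5 2 6 4)
  after f': (1 3 4)(2 5)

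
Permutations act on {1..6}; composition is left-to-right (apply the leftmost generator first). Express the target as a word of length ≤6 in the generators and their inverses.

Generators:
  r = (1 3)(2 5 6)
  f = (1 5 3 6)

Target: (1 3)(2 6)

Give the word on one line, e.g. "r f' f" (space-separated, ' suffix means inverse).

f f r r

  after f: (1 5 3 6)
  after f: (1 3)(5 6)
  after r: (2 5)
  after r: (1 3)(2 6)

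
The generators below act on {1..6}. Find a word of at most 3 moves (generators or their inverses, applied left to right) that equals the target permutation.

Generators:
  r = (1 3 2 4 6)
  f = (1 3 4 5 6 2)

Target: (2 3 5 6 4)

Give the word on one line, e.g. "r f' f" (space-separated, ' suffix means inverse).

  after f': (1 2 6 5 4 3)
  after r': (1 3 6 5 2 4)
  after f': (2 3 5 6 4)

f' r' f'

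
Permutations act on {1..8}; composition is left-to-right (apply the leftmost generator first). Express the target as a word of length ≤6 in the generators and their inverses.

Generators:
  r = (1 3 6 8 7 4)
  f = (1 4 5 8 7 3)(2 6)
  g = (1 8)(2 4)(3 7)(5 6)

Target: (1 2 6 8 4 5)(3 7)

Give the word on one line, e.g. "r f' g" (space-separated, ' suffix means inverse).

r f' f' r' f'

  after r: (1 3 6 8 7 4)
  after f': (1 7)(2 6 5 4 3)
  after f': (1 8 5)(3 6 4 7)
  after r': (1 6 7)(4 8 5)
  after f': (1 2 6 8 4 5)(3 7)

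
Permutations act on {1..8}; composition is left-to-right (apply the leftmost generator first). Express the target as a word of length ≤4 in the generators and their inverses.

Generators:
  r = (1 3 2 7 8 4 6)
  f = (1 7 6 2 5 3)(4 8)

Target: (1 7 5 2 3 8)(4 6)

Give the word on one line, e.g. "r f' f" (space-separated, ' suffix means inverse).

  after r': (1 6 4 8 7 2 3)
  after f: (1 2)(3 7 5)(6 8)
  after r: (1 7 5 2 3 8)(4 6)

r' f r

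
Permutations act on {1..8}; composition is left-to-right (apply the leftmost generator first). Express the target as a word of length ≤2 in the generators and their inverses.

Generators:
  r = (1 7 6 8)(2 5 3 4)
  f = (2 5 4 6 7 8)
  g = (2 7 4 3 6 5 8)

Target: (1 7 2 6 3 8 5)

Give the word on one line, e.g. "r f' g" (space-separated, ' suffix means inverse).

g r

  after g: (2 7 4 3 6 5 8)
  after r: (1 7 2 6 3 8 5)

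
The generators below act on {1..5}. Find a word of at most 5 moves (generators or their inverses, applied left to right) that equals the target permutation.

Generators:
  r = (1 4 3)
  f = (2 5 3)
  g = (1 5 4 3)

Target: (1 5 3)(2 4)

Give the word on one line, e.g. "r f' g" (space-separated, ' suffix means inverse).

f g' f' r

  after f: (2 5 3)
  after g': (1 3 2)(4 5)
  after f': (1 5 4 2)
  after r: (1 5 3)(2 4)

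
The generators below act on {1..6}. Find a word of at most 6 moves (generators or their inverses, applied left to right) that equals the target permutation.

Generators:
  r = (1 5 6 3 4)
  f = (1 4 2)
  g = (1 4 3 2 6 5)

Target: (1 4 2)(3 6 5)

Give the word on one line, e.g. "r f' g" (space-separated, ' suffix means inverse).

r g' r g'

  after r: (1 5 6 3 4)
  after g': (1 6 4 5 2 3)
  after r: (1 3 5 2 4 6)
  after g': (1 4 2)(3 6 5)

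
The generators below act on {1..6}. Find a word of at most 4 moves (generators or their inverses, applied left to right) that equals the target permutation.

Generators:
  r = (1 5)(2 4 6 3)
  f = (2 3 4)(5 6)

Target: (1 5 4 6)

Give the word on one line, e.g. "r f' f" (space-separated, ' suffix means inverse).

  after f': (2 4 3)(5 6)
  after r': (1 5 4 6)

f' r'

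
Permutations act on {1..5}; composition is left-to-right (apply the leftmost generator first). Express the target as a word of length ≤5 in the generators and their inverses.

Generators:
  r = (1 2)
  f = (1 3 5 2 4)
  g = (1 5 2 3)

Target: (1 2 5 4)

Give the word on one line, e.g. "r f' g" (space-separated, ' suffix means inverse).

  after f': (1 4 2 5 3)
  after g: (1 4 3 5)
  after f': (1 2 5 4)

f' g f'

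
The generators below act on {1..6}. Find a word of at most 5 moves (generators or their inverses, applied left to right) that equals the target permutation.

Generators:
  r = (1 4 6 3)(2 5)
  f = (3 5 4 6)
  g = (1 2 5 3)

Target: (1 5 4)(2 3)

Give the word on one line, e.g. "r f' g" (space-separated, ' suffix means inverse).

  after f: (3 5 4 6)
  after r': (1 3 2 5)
  after g: (2 3 5)
  after r': (1 3 2 6 4)
  after f: (1 5 4)(2 3)

f r' g r' f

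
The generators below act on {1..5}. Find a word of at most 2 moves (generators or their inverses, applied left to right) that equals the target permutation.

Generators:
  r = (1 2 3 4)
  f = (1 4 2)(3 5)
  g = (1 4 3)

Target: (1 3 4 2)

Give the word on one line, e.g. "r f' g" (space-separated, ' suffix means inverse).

g r'

  after g: (1 4 3)
  after r': (1 3 4 2)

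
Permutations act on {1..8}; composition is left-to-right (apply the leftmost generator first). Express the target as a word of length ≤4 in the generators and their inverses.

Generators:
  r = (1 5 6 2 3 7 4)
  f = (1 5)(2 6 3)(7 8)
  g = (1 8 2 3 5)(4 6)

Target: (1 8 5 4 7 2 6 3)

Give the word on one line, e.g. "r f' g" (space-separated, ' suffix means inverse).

g' g' r' g'

  after g': (1 5 3 2 8)(4 6)
  after g': (1 3 8 5 2)
  after r': (1 2 4 7 3 8)(5 6)
  after g': (1 8 5 4 7 2 6 3)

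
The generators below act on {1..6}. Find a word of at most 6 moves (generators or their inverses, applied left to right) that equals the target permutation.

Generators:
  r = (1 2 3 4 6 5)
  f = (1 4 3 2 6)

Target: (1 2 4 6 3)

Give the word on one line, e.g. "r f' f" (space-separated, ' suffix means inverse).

f f r f' r

  after f: (1 4 3 2 6)
  after f: (1 3 6 4 2)
  after r: (1 4 3 5)
  after f': (2 3 5 6)
  after r: (1 2 4 6 3)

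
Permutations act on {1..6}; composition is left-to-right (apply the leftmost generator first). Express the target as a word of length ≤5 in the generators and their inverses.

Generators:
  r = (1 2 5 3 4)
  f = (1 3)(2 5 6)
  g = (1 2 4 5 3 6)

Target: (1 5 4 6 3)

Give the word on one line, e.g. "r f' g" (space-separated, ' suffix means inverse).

f' r' r' f

  after f': (1 3)(2 6 5)
  after r': (1 5)(2 6)(3 4)
  after r': (1 2 6)(4 5)
  after f: (1 5 4 6 3)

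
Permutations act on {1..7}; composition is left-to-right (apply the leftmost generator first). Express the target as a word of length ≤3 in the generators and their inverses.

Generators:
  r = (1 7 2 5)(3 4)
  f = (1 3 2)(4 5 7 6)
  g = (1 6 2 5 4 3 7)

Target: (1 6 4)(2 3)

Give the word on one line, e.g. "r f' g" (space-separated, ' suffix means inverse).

g' f r'

  after g': (1 7 3 4 5 2 6)
  after f: (1 6 3 5)(2 4 7)
  after r': (1 6 4)(2 3)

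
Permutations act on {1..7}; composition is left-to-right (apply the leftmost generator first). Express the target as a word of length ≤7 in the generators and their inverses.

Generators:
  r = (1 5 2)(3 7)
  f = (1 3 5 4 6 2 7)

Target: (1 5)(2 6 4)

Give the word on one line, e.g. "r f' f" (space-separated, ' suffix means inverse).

r r f r' f

  after r: (1 5 2)(3 7)
  after r: (1 2 5)
  after f: (1 7)(2 4 6)(3 5)
  after r': (1 3)(2 4 6 5 7)
  after f: (1 5)(2 6 4)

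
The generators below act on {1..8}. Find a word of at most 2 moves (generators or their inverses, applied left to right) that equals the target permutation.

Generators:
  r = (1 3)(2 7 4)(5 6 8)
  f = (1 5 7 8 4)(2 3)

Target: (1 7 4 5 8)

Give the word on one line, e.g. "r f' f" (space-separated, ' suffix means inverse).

f f

  after f: (1 5 7 8 4)(2 3)
  after f: (1 7 4 5 8)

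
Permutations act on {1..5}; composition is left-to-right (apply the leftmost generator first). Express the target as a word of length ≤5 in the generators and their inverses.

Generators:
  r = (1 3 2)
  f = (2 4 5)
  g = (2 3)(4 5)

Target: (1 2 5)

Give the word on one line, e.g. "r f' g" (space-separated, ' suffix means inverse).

f g' r'

  after f: (2 4 5)
  after g': (2 5 3)
  after r': (1 2 5)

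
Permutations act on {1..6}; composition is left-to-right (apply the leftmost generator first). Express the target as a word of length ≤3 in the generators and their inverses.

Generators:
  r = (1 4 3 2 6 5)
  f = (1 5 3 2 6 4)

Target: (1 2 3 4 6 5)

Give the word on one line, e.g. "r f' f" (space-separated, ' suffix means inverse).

  after r: (1 4 3 2 6 5)
  after f': (1 6)(4 5)
  after r': (1 2 3 4 6 5)

r f' r'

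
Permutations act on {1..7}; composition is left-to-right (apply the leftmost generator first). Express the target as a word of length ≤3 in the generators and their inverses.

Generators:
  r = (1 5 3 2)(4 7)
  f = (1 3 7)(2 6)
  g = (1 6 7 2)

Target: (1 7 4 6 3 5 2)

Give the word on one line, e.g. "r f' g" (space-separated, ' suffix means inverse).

  after r': (1 2 3 5)(4 7)
  after g: (2 3 5 6 7 4)
  after f': (1 7 4 6 3 5 2)

r' g f'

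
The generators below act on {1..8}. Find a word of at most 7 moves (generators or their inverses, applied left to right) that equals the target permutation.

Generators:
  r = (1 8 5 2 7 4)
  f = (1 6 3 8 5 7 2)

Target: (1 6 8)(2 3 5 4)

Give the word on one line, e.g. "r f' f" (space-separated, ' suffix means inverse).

  after r: (1 8 5 2 7 4)
  after r: (1 5 7)(2 4 8)
  after r: (1 2)(4 5)(7 8)
  after f: (2 6 3 8)(4 7 5)
  after f: (1 6 8)(2 3 5 4)

r r r f f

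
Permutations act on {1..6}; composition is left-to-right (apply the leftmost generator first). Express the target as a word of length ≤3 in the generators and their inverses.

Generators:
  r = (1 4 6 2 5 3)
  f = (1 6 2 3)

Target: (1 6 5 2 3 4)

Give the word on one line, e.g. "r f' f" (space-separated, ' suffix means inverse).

f f r'

  after f: (1 6 2 3)
  after f: (1 2)(3 6)
  after r': (1 6 5 2 3 4)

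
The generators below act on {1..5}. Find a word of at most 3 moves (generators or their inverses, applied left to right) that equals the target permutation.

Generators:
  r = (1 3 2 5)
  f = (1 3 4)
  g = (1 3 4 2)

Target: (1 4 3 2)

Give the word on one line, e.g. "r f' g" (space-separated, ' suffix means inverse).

f g

  after f: (1 3 4)
  after g: (1 4 3 2)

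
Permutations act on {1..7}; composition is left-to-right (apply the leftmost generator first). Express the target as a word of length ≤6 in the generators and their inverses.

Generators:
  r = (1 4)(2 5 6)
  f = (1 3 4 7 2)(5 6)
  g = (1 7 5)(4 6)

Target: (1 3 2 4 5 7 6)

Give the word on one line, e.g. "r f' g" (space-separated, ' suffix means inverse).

g f f f

  after g: (1 7 5)(4 6)
  after f: (1 2)(3 4 5)(6 7)
  after f: (2 3 7 5 4 6)
  after f: (1 3 2 4 5 7 6)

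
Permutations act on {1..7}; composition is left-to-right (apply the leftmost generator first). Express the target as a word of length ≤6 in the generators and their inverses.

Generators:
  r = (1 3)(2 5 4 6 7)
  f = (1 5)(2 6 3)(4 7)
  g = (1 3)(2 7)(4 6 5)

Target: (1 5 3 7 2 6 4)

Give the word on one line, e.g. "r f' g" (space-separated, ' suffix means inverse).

r' f' r' g'

  after r': (1 3)(2 7 6 4 5)
  after f': (1 6 7 2 4)(3 5)
  after r': (1 4 3 2 5)
  after g': (1 5 3 7 2 6 4)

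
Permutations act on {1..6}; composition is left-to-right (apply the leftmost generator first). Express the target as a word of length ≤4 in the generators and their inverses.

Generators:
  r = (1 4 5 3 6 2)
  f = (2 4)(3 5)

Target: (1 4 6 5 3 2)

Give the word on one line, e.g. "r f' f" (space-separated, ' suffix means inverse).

f' r' f'

  after f': (2 4)(3 5)
  after r': (1 2)(3 4 6)
  after f': (1 4 6 5 3 2)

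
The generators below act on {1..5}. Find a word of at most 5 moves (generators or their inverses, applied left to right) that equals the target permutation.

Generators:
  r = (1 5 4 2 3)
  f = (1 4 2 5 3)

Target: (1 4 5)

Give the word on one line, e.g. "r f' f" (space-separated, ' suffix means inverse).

r' f r f' f'

  after r': (1 3 2 4 5)
  after f: (3 5 4)
  after r: (1 5 2 3 4)
  after f': (1 2 5 4 3)
  after f': (1 4 5)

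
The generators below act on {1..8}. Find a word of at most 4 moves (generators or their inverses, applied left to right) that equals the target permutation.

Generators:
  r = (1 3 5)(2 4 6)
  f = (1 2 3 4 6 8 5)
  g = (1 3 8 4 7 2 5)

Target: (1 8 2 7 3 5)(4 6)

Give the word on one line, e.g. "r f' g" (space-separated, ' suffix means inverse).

g' f'

  after g': (1 5 2 7 4 8 3)
  after f': (1 8 2 7 3 5)(4 6)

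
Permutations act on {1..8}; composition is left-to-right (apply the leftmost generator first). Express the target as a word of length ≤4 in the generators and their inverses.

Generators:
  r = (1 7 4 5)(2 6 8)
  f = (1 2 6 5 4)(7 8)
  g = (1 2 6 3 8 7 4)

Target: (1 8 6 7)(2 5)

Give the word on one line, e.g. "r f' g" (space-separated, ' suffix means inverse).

  after r: (1 7 4 5)(2 6 8)
  after f: (1 8 6 7)(2 5)

r f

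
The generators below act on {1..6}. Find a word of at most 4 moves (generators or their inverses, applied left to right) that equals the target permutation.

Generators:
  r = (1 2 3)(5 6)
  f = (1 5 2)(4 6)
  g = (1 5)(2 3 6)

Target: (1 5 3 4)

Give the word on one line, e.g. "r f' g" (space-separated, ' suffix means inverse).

f g f

  after f: (1 5 2)(4 6)
  after g: (2 5 3 6 4)
  after f: (1 5 3 4)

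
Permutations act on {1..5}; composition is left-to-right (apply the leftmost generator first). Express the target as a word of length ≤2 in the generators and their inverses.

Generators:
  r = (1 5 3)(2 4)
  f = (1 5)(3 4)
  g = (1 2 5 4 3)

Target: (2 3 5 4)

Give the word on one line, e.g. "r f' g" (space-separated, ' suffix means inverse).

  after r: (1 5 3)(2 4)
  after f: (2 3 5 4)

r f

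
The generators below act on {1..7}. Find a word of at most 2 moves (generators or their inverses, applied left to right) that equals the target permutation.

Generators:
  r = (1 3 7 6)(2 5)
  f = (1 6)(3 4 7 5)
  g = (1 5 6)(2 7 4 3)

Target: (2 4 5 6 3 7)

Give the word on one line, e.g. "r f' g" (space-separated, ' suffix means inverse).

  after g': (1 6 5)(2 3 4 7)
  after f: (2 4 5 6 3 7)

g' f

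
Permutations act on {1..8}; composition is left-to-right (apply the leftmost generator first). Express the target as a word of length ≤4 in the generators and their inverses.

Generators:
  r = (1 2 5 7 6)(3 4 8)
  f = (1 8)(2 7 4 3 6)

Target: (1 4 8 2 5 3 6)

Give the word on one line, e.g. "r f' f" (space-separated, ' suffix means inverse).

r f f

  after r: (1 2 5 7 6)(3 4 8)
  after f: (1 7 2 5 4)(6 8)
  after f: (1 4 8 2 5 3 6)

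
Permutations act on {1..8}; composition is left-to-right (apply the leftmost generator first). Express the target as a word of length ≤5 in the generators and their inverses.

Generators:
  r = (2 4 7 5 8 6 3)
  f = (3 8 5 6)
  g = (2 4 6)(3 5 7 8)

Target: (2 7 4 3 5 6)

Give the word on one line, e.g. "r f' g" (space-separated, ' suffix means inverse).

g' f g g f

  after g': (2 6 4)(3 8 7 5)
  after f: (2 3 5 8 7 6 4)
  after g: (2 5 3 7)
  after g: (2 7 4 6)(3 8)
  after f: (2 7 4 3 5 6)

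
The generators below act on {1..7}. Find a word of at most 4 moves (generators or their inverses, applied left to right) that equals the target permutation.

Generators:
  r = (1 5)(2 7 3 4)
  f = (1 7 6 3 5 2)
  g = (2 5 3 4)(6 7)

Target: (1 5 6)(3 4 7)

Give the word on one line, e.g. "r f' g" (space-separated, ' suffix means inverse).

f' f' r' r'

  after f': (1 2 5 3 6 7)
  after f': (1 5 6)(2 3 7)
  after r': (2 7 4 3)(5 6)
  after r': (1 5 6)(3 4 7)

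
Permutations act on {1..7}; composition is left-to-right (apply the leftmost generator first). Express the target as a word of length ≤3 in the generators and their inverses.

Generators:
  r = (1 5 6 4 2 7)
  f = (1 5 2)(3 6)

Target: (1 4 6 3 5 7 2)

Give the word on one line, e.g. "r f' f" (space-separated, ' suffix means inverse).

  after f': (1 2 5)(3 6)
  after r': (1 4 6 3 5 7 2)

f' r'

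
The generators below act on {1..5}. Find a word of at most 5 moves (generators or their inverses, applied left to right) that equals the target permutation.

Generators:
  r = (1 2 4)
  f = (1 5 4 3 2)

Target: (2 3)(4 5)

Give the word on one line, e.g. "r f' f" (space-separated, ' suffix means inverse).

  after f': (1 2 3 4 5)
  after r: (1 4 5 2 3)
  after r: (2 3)(4 5)

f' r r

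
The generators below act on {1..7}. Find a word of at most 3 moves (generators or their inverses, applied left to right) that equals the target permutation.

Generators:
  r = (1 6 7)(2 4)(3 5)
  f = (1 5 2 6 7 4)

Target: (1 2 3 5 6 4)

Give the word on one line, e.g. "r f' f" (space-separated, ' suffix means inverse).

  after f': (1 4 7 6 2 5)
  after r: (1 2 3 5 6 4)

f' r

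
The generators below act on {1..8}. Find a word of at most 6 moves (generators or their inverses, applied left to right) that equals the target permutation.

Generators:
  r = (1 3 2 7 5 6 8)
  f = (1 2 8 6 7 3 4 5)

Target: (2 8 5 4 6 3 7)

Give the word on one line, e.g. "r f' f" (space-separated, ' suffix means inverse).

  after r: (1 3 2 7 5 6 8)
  after f: (1 4 5 7)(2 3 8)
  after r: (1 4 6 8 7 3)
  after f': (1 3 5 4 8 6 2)
  after r': (2 8 5 4 6 3 7)

r f r f' r'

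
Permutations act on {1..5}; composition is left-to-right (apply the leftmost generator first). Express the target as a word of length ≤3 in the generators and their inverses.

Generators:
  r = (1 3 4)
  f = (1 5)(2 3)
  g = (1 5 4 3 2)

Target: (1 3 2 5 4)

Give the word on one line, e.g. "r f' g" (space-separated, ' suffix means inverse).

g' r' f

  after g': (1 2 3 4 5)
  after r': (1 2)(4 5)
  after f: (1 3 2 5 4)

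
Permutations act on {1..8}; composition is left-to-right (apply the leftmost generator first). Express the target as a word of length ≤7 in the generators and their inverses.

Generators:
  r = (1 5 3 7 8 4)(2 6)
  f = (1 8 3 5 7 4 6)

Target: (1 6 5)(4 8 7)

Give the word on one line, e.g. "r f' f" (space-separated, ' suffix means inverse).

  after r': (1 4 8 7 3 5)(2 6)
  after f: (1 6 2)(3 7 5 8 4)
  after r': (1 2 4 5 7)
  after f: (1 2 6)(3 5 4 7 8)
  after r: (1 6 5)(4 8 7)

r' f r' f r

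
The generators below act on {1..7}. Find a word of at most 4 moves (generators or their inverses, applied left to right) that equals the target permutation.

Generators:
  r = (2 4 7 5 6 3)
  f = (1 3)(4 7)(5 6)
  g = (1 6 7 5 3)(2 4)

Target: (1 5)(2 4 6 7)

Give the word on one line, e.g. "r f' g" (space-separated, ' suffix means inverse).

f g'

  after f: (1 3)(4 7)(5 6)
  after g': (1 5)(2 4 6 7)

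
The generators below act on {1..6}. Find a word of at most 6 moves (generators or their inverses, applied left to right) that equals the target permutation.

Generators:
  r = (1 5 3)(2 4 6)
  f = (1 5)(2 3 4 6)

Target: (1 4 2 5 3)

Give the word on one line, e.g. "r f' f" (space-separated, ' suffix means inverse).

r' f f r'

  after r': (1 3 5)(2 6 4)
  after f: (1 4 3)
  after f: (1 6 2 3 5)
  after r': (1 4 2 5 3)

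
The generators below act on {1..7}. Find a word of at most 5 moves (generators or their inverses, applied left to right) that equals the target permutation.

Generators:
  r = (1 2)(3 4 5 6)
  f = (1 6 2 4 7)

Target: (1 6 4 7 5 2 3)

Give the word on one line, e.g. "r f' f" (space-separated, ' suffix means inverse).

  after f': (1 7 4 2 6)
  after r': (1 7 3 6 2 5 4)
  after f': (1 4 7 3)(2 5)
  after r': (1 3 2 4 7 6 5)
  after r': (1 6 4 7 5 2 3)

f' r' f' r' r'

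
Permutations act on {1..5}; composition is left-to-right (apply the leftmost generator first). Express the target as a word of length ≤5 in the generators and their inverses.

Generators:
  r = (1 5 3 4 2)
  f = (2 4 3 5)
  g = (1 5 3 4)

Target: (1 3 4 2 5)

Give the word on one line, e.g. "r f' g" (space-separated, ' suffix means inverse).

  after r': (1 2 4 3 5)
  after g': (1 2 3)(4 5)
  after r: (2 4 3 5)
  after r: (1 5)
  after f': (1 3 4 2 5)

r' g' r r f'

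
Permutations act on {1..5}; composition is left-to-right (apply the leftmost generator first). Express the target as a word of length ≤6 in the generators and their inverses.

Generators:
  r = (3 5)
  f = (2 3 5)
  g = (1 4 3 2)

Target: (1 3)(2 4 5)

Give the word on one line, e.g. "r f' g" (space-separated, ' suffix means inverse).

g g f' f' r'

  after g: (1 4 3 2)
  after g: (1 3)(2 4)
  after f': (1 2 4 5 3)
  after f': (1 5 2 4 3)
  after r': (1 3)(2 4 5)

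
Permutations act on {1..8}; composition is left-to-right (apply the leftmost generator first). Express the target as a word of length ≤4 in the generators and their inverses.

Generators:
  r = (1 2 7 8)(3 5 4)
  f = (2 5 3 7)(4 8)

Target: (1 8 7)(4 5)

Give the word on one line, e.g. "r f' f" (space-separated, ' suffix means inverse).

  after f: (2 5 3 7)(4 8)
  after r': (1 8 5 4 7)(2 3)
  after f': (1 4 3 7)(2 5 8)
  after f': (1 8 7)(4 5)

f r' f' f'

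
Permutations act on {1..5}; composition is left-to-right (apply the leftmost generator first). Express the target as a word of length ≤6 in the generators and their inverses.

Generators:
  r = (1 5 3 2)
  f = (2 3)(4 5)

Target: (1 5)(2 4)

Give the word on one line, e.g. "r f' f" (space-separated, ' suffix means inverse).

f' r' f r'

  after f': (2 3)(4 5)
  after r': (1 2 5 4)
  after f: (1 3 2 4)
  after r': (1 5)(2 4)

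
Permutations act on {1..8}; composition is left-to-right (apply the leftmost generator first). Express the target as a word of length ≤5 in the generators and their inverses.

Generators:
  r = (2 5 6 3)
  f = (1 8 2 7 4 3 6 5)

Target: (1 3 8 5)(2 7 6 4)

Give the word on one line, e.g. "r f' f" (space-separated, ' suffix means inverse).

  after r': (2 3 6 5)
  after f': (1 5 8)(2 4 7)
  after r: (1 6 3 2 4 7 5 8)
  after f': (1 3 8 5)(2 7 6 4)

r' f' r f'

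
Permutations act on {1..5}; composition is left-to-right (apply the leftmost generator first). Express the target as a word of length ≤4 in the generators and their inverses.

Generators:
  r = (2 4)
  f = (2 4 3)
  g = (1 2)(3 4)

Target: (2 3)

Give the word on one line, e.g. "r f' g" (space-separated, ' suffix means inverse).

f' r

  after f': (2 3 4)
  after r: (2 3)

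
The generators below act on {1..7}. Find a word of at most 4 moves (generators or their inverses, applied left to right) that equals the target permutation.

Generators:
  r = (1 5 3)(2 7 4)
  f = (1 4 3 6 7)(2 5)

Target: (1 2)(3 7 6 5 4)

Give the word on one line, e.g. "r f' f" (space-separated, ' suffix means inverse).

f' r'

  after f': (1 7 6 3 4)(2 5)
  after r': (1 2)(3 7 6 5 4)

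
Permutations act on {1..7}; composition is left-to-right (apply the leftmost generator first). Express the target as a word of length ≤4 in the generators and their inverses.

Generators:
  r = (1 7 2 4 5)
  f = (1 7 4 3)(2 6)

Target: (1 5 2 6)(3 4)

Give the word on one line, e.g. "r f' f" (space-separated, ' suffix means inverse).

f r' r'

  after f: (1 7 4 3)(2 6)
  after r': (2 6 7)(3 5 4)
  after r': (1 5 2 6)(3 4)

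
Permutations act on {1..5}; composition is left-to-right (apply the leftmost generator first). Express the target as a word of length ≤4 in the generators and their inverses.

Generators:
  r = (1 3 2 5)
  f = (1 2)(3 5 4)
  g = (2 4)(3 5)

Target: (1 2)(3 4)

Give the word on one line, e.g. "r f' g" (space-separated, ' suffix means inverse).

  after f: (1 2)(3 5 4)
  after f: (3 4 5)
  after r': (1 5)(2 3 4)
  after r': (1 2)(3 4)

f f r' r'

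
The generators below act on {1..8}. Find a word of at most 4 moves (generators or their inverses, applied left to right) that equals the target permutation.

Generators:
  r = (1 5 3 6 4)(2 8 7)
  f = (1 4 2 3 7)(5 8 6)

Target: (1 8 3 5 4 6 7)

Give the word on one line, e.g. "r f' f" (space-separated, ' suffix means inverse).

  after f: (1 4 2 3 7)(5 8 6)
  after f: (1 2 7 4 3)(5 6 8)
  after r: (1 8 3 5 4 6 7)

f f r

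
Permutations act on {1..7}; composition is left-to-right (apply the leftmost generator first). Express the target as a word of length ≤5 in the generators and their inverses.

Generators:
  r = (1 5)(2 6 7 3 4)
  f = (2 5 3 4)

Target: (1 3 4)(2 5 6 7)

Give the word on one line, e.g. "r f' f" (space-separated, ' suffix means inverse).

  after f: (2 5 3 4)
  after r': (1 5 7 6 2)
  after f: (1 3 4 2)(5 7 6)
  after f: (1 4 5 7 6 3 2)
  after r': (1 3 4)(2 5 6 7)

f r' f f r'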